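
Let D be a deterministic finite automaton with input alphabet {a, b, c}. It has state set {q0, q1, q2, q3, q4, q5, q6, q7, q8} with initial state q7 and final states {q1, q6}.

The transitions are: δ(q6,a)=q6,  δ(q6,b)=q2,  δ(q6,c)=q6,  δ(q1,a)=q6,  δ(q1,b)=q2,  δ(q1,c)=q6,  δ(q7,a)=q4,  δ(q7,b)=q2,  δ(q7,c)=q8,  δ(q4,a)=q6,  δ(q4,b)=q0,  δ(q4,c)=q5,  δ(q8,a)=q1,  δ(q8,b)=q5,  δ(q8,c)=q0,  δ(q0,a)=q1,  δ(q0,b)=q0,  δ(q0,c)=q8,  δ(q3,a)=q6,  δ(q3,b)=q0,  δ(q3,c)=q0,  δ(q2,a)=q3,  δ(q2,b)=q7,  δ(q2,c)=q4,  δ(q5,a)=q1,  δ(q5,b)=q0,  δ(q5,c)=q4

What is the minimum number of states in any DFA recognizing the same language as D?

3

Every state is reachable, so we keep all 9.
Start with accepting vs non-accepting: {q1,q6} | {q0,q2,q3,q4,q5,q7,q8}.
Split {q0,q2,q3,q4,q5,q7,q8} by δ(·,a) → {q0,q3,q4,q5,q8} and {q2,q7}.
No further refinement is possible. Final partition (3 blocks): {q1,q6} | {q0,q3,q4,q5,q8} | {q2,q7}.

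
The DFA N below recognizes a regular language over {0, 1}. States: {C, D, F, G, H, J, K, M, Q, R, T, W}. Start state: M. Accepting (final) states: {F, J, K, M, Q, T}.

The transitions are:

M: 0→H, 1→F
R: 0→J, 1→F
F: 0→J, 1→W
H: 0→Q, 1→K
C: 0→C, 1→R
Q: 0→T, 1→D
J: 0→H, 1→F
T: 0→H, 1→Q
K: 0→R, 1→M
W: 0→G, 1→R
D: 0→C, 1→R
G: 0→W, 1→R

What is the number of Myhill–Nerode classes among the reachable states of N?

Initial partition by acceptance: {F,J,K,M,Q,T} | {C,D,G,H,R,W}.
Split {F,J,K,M,Q,T} by δ(·,0) → {J,K,M,T} and {F,Q}.
Refine {J,K,M,T} on symbol 1: members go to different blocks, giving {J,M,T} and {K}.
On input 0, block {C,D,G,H,R,W} splits into {C,D,G,W} and {R} and {H}.
No further refinement is possible. Final partition (6 blocks): {J,M,T} | {C,D,G,W} | {F,Q} | {K} | {R} | {H}.

6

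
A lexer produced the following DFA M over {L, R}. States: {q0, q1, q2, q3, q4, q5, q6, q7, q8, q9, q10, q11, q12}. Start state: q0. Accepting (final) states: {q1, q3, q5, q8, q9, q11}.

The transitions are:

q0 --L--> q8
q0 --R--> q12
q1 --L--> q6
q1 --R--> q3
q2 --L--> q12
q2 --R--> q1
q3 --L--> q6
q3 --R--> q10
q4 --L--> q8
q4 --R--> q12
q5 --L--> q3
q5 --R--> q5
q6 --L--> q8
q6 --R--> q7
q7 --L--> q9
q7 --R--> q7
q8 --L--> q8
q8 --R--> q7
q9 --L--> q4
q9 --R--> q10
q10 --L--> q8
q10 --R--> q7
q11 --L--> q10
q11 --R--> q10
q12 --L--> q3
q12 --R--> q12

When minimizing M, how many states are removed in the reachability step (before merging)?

4

No path from q0 leads to q1, q2, q5, q11; the other 9 states are all reachable.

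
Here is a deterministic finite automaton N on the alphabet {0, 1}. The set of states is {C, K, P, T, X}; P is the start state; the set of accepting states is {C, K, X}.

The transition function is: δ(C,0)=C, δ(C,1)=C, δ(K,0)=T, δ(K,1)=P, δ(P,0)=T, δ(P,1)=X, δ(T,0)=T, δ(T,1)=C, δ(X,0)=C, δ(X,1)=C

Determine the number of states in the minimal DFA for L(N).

2

Reachable states from the start: {C,P,T,X}. Unreachable: {K} — drop them.
P0 = {C,X} | {P,T}.
The partition is now stable with 2 blocks: {C,X} | {P,T}.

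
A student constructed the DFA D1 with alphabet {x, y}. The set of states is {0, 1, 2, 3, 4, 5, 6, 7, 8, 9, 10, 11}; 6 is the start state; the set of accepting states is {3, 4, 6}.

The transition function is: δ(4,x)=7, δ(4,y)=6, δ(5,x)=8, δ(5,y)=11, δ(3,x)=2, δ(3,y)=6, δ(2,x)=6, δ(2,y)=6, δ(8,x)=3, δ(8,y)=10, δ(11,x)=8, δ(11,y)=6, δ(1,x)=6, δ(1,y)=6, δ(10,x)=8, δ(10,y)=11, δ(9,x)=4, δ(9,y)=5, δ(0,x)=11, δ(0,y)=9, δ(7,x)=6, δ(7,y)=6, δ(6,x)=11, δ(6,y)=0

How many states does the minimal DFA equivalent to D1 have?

7

Reachable states from the start: {0,2,3,4,5,6,7,8,9,10,11}. Unreachable: {1} — drop them.
P0 = {3,4,6} | {0,2,5,7,8,9,10,11}.
On input y, block {3,4,6} splits into {3,4} and {6}.
Split {0,2,5,7,8,9,10,11} by δ(·,x) → {0,5,10,11} and {2,7} and {8,9}.
On input x, block {0,5,10,11} splits into {5,10,11} and {0}.
On input y, block {5,10,11} splits into {5,10} and {11}.
Stable partition: {3,4} | {5,10} | {6} | {2,7} | {8,9} | {0} | {11} — 7 equivalence classes.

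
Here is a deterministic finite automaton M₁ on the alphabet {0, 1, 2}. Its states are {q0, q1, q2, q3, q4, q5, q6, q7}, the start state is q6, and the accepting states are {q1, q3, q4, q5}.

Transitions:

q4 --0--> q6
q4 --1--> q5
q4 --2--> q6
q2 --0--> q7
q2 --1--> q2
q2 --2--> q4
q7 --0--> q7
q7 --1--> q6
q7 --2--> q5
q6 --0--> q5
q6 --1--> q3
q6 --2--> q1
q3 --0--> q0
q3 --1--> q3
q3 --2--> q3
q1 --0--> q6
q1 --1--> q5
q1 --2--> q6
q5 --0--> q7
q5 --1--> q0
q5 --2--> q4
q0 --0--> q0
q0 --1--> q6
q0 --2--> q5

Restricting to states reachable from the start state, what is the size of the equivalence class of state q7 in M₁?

States {q2} cannot be reached from the start state, so discard them.
Start with accepting vs non-accepting: {q1,q3,q4,q5} | {q0,q6,q7}.
On input 1, block {q1,q3,q4,q5} splits into {q1,q3,q4} and {q5}.
Split {q1,q3,q4} by δ(·,1) → {q1,q4} and {q3}.
On input 0, block {q0,q6,q7} splits into {q0,q7} and {q6}.
Stable partition: {q1,q4} | {q0,q7} | {q5} | {q3} | {q6} — 5 equivalence classes.
State q7 belongs to the block {q0,q7}, which has 2 states.

2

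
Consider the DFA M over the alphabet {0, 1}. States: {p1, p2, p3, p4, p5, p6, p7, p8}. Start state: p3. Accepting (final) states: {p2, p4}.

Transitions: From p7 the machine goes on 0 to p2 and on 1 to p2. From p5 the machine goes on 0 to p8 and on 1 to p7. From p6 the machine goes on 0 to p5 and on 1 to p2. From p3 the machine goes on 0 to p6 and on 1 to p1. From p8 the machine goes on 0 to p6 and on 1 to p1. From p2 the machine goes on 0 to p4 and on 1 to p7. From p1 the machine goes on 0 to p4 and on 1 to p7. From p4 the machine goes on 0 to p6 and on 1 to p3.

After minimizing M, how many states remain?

Every state is reachable, so we keep all 8.
P0 = {p2,p4} | {p1,p3,p5,p6,p7,p8}.
Refine {p2,p4} on symbol 0: members go to different blocks, giving {p2} and {p4}.
Split {p1,p3,p5,p6,p7,p8} by δ(·,0) → {p3,p5,p6,p8} and {p1} and {p7}.
On input 1, block {p3,p5,p6,p8} splits into {p3,p8} and {p5} and {p6}.
Stable partition: {p2} | {p3,p8} | {p4} | {p1} | {p7} | {p5} | {p6} — 7 equivalence classes.

7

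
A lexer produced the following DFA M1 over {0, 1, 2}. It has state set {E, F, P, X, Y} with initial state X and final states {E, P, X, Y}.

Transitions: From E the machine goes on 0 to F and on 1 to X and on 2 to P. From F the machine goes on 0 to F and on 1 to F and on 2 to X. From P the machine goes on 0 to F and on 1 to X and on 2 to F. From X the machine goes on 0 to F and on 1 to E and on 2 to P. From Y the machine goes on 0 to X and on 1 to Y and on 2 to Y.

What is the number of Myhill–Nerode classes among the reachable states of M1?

States {Y} cannot be reached from the start state, so discard them.
P0 = {E,P,X} | {F}.
Split {E,P,X} by δ(·,2) → {E,X} and {P}.
No further refinement is possible. Final partition (3 blocks): {E,X} | {F} | {P}.

3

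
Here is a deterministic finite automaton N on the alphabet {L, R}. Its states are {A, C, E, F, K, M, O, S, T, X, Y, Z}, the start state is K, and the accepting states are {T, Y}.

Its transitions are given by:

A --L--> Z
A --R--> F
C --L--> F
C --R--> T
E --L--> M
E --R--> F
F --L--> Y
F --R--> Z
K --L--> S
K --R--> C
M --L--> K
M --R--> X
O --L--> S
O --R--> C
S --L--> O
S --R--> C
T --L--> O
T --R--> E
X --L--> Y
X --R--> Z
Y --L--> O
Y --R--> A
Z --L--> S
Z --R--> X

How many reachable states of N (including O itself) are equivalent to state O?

3

All states are reachable from the start state.
Initial partition by acceptance: {T,Y} | {A,C,E,F,K,M,O,S,X,Z}.
Split {A,C,E,F,K,M,O,S,X,Z} by δ(·,L) → {A,C,E,K,M,O,S,Z} and {F,X}.
Refine {A,C,E,K,M,O,S,Z} on symbol L: members go to different blocks, giving {A,E,K,M,O,S,Z} and {C}.
Split {A,E,K,M,O,S,Z} by δ(·,R) → {A,E,M,Z} and {K,O,S}.
Split {A,E,M,Z} by δ(·,L) → {A,E} and {M,Z}.
The partition is now stable with 6 blocks: {T,Y} | {A,E} | {F,X} | {C} | {K,O,S} | {M,Z}.
State O belongs to the block {K,O,S}, which has 3 states.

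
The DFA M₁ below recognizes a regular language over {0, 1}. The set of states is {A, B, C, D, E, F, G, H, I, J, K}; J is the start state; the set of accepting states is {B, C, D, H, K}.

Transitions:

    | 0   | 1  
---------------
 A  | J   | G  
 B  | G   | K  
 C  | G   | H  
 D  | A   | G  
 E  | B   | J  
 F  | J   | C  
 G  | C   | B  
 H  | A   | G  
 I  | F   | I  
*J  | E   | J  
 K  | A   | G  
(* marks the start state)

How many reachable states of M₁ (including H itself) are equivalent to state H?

2

States {D,F,I} cannot be reached from the start state, so discard them.
Start with accepting vs non-accepting: {B,C,H,K} | {A,E,G,J}.
Split {B,C,H,K} by δ(·,1) → {B,C} and {H,K}.
Split {A,E,G,J} by δ(·,0) → {A,J} and {E,G}.
On input 0, block {A,J} splits into {A} and {J}.
On input 1, block {E,G} splits into {E} and {G}.
Stable partition: {B,C} | {A} | {H,K} | {E} | {J} | {G} — 6 equivalence classes.
The equivalence class containing H is {H,K}, of size 2.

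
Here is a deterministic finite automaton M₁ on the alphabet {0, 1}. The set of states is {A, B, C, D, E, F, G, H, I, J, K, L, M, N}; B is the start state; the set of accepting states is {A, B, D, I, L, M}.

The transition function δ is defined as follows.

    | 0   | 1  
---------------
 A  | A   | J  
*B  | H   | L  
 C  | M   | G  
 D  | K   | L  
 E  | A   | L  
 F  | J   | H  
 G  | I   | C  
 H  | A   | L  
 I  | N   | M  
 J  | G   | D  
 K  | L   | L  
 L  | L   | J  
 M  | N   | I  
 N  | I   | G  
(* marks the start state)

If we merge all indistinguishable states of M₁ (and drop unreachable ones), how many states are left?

First remove the unreachable states {E,F}; 12 states remain.
Start with accepting vs non-accepting: {A,B,D,I,L,M} | {C,G,H,J,K,N}.
On input 0, block {A,B,D,I,L,M} splits into {B,D,I,M} and {A,L}.
Split {B,D,I,M} by δ(·,1) → {B,D} and {I,M}.
Refine {C,G,H,J,K,N} on symbol 0: members go to different blocks, giving {C,G,N} and {H,K} and {J}.
The partition is now stable with 6 blocks: {B,D} | {C,G,N} | {A,L} | {I,M} | {H,K} | {J}.

6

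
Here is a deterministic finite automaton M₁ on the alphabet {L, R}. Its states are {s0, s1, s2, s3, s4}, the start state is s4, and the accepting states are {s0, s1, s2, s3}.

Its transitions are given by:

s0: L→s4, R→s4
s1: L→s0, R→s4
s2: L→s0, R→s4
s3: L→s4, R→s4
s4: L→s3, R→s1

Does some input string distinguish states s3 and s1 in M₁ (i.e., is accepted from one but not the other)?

Yes

First remove the unreachable states {s2}; 4 states remain.
Initial partition by acceptance: {s0,s1,s3} | {s4}.
Split {s0,s1,s3} by δ(·,L) → {s0,s3} and {s1}.
The partition is now stable with 3 blocks: {s0,s3} | {s4} | {s1}.
s3 and s1 end up in different blocks, so they are distinguishable. For instance, the string 'L' is accepted from only s1.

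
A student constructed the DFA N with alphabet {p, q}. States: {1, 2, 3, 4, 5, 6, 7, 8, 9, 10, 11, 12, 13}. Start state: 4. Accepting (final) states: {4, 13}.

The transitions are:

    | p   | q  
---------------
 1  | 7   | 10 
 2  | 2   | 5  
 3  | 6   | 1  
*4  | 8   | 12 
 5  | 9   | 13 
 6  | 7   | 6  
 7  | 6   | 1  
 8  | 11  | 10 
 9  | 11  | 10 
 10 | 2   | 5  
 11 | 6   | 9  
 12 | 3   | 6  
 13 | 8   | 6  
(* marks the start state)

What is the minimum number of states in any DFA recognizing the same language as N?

Every state is reachable, so we keep all 13.
P0 = {4,13} | {1,2,3,5,6,7,8,9,10,11,12}.
On input q, block {1,2,3,5,6,7,8,9,10,11,12} splits into {1,2,3,6,7,8,9,10,11,12} and {5}.
On input q, block {1,2,3,6,7,8,9,10,11,12} splits into {1,3,6,7,8,9,11,12} and {2,10}.
Refine {1,3,6,7,8,9,11,12} on symbol q: members go to different blocks, giving {3,6,7,11,12} and {1,8,9}.
On input q, block {3,6,7,11,12} splits into {3,7,11} and {6,12}.
The partition is now stable with 6 blocks: {4,13} | {3,7,11} | {5} | {2,10} | {1,8,9} | {6,12}.

6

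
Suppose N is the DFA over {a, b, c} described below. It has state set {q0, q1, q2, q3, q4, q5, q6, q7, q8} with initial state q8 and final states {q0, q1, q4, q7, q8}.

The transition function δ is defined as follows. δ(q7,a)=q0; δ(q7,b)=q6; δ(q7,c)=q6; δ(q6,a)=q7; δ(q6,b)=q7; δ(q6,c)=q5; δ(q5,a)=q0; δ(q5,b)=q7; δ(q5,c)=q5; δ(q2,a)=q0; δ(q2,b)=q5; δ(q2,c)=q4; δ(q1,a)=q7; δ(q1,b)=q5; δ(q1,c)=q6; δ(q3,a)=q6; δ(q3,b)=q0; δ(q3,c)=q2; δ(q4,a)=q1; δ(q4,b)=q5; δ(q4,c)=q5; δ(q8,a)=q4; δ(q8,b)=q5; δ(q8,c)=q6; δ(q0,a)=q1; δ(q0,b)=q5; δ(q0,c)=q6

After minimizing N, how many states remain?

2

Reachable states from the start: {q0,q1,q4,q5,q6,q7,q8}. Unreachable: {q2,q3} — drop them.
Initial partition by acceptance: {q0,q1,q4,q7,q8} | {q5,q6}.
No further refinement is possible. Final partition (2 blocks): {q0,q1,q4,q7,q8} | {q5,q6}.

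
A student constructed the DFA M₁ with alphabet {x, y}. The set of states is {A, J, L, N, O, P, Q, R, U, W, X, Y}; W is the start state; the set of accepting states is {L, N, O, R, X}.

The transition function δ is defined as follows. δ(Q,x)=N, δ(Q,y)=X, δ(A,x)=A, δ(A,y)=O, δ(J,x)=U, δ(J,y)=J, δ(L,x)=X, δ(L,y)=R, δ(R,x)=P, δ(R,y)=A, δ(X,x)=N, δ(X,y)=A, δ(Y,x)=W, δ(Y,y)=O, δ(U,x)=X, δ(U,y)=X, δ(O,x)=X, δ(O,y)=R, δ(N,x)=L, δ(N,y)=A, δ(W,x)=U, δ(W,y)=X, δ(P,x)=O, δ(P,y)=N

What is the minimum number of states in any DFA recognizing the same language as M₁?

8

States {J,Q,Y} cannot be reached from the start state, so discard them.
Start with accepting vs non-accepting: {L,N,O,R,X} | {A,P,U,W}.
Refine {L,N,O,R,X} on symbol x: members go to different blocks, giving {L,N,O,X} and {R}.
On input y, block {L,N,O,X} splits into {L,O} and {N,X}.
Split {A,P,U,W} by δ(·,x) → {A,W} and {P} and {U}.
Split {A,W} by δ(·,x) → {A} and {W}.
On input x, block {N,X} splits into {X} and {N}.
Stable partition: {L,O} | {A} | {R} | {X} | {P} | {U} | {W} | {N} — 8 equivalence classes.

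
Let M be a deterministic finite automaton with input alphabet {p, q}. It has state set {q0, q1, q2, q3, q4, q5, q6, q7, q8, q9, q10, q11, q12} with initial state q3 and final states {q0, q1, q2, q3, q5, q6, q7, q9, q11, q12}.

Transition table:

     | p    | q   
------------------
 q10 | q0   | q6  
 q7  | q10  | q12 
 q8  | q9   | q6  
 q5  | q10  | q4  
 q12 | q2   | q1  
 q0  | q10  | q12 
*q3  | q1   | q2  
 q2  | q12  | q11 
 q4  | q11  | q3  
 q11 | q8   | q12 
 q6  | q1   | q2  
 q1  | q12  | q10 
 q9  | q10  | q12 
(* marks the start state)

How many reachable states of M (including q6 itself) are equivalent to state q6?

2

Reachable states from the start: {q0,q1,q2,q3,q6,q8,q9,q10,q11,q12}. Unreachable: {q4,q5,q7} — drop them.
P0 = {q0,q1,q2,q3,q6,q9,q11,q12} | {q8,q10}.
Split {q0,q1,q2,q3,q6,q9,q11,q12} by δ(·,p) → {q1,q2,q3,q6,q12} and {q0,q9,q11}.
Refine {q1,q2,q3,q6,q12} on symbol q: members go to different blocks, giving {q3,q6,q12} and {q1} and {q2}.
On input p, block {q3,q6,q12} splits into {q3,q6} and {q12}.
No further refinement is possible. Final partition (6 blocks): {q3,q6} | {q8,q10} | {q0,q9,q11} | {q1} | {q2} | {q12}.
State q6 belongs to the block {q3,q6}, which has 2 states.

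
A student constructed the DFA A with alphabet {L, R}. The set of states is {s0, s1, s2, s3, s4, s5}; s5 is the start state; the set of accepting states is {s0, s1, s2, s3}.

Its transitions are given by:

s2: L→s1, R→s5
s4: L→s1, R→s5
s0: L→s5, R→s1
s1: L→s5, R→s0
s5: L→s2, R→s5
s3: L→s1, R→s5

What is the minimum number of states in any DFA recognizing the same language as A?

3

States {s3,s4} cannot be reached from the start state, so discard them.
Start with accepting vs non-accepting: {s0,s1,s2} | {s5}.
On input L, block {s0,s1,s2} splits into {s0,s1} and {s2}.
The partition is now stable with 3 blocks: {s0,s1} | {s5} | {s2}.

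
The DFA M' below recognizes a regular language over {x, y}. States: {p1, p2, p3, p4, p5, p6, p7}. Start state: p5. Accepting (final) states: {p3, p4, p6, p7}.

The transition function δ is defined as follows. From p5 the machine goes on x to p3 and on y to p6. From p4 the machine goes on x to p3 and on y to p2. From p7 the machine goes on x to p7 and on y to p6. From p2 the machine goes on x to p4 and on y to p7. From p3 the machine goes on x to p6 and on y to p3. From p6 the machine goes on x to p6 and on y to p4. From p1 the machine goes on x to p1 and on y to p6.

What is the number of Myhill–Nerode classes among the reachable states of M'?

States {p1} cannot be reached from the start state, so discard them.
Initial partition by acceptance: {p3,p4,p6,p7} | {p2,p5}.
Refine {p3,p4,p6,p7} on symbol y: members go to different blocks, giving {p3,p6,p7} and {p4}.
Refine {p3,p6,p7} on symbol y: members go to different blocks, giving {p3,p7} and {p6}.
On input x, block {p3,p7} splits into {p3} and {p7}.
Split {p2,p5} by δ(·,x) → {p2} and {p5}.
Stable partition: {p3} | {p2} | {p4} | {p6} | {p7} | {p5} — 6 equivalence classes.

6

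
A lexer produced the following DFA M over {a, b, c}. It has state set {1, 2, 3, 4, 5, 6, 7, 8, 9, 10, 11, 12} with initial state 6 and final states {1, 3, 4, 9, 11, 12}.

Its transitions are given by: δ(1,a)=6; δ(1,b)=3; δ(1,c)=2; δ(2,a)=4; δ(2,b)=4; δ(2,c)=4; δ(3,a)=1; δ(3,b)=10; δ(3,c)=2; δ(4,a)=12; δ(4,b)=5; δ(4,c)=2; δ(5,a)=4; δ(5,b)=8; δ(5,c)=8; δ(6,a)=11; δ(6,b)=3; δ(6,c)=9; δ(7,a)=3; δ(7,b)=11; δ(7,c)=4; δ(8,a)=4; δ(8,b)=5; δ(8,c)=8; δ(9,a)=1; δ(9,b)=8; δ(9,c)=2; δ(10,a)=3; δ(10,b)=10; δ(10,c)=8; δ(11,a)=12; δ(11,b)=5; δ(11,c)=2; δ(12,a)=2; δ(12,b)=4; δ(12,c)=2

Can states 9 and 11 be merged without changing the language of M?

States {7} cannot be reached from the start state, so discard them.
Initial partition by acceptance: {1,3,4,9,11,12} | {2,5,6,8,10}.
Split {1,3,4,9,11,12} by δ(·,a) → {3,4,9,11} and {1,12}.
Split {2,5,6,8,10} by δ(·,b) → {5,8,10} and {2,6}.
Stable partition: {3,4,9,11} | {5,8,10} | {1,12} | {2,6} — 4 equivalence classes.
9 and 11 lie in the same block of the stable partition, so they are equivalent — no string distinguishes them.

Yes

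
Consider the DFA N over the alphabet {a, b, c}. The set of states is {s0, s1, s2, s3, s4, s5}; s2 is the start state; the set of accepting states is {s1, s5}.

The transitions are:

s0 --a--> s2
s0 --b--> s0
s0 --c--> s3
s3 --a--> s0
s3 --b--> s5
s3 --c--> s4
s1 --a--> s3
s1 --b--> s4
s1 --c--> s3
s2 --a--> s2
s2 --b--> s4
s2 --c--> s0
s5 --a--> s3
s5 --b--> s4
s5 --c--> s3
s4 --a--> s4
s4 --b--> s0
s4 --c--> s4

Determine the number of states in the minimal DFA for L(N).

5

States {s1} cannot be reached from the start state, so discard them.
P0 = {s5} | {s0,s2,s3,s4}.
On input b, block {s0,s2,s3,s4} splits into {s0,s2,s4} and {s3}.
Refine {s0,s2,s4} on symbol c: members go to different blocks, giving {s2,s4} and {s0}.
Refine {s2,s4} on symbol b: members go to different blocks, giving {s2} and {s4}.
Stable partition: {s5} | {s2} | {s3} | {s0} | {s4} — 5 equivalence classes.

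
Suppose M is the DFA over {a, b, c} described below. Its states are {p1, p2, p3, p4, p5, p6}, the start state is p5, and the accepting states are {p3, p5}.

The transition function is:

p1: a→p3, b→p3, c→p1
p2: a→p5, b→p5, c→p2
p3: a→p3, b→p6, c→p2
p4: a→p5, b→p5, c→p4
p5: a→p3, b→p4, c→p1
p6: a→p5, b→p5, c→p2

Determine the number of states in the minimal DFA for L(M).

2

Start with accepting vs non-accepting: {p3,p5} | {p1,p2,p4,p6}.
The partition is now stable with 2 blocks: {p3,p5} | {p1,p2,p4,p6}.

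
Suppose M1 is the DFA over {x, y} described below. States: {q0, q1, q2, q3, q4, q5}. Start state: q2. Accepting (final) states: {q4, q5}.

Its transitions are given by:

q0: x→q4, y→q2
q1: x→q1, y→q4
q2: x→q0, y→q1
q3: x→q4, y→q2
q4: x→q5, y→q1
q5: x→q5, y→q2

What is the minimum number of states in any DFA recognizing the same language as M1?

First remove the unreachable states {q3}; 5 states remain.
P0 = {q4,q5} | {q0,q1,q2}.
Split {q0,q1,q2} by δ(·,x) → {q1,q2} and {q0}.
Refine {q1,q2} on symbol x: members go to different blocks, giving {q1} and {q2}.
On input y, block {q4,q5} splits into {q4} and {q5}.
No further refinement is possible. Final partition (5 blocks): {q4} | {q1} | {q0} | {q2} | {q5}.

5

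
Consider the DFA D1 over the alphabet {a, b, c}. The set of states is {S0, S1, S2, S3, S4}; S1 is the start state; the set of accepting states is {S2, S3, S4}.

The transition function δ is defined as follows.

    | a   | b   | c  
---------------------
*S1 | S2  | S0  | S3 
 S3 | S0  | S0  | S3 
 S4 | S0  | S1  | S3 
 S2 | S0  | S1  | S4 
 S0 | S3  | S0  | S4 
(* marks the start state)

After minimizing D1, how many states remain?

2

All states are reachable from the start state.
Start with accepting vs non-accepting: {S2,S3,S4} | {S0,S1}.
The partition is now stable with 2 blocks: {S2,S3,S4} | {S0,S1}.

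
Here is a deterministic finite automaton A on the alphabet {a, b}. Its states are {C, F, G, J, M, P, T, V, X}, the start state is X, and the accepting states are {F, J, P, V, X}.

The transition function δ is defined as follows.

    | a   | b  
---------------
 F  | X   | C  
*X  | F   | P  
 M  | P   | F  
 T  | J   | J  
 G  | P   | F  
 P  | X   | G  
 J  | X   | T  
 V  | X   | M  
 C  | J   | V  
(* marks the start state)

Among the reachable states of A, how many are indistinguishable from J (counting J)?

Every state is reachable, so we keep all 9.
Initial partition by acceptance: {F,J,P,V,X} | {C,G,M,T}.
Split {F,J,P,V,X} by δ(·,b) → {F,J,P,V} and {X}.
No further refinement is possible. Final partition (3 blocks): {F,J,P,V} | {C,G,M,T} | {X}.
State J belongs to the block {F,J,P,V}, which has 4 states.

4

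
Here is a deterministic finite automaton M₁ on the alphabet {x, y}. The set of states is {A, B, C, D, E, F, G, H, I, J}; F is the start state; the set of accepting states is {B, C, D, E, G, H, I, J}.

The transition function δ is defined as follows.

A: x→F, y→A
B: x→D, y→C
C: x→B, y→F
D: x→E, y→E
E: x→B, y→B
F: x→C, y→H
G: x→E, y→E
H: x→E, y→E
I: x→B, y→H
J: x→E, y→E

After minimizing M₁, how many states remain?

5

Reachable states from the start: {B,C,D,E,F,H}. Unreachable: {A,G,I,J} — drop them.
Initial partition by acceptance: {B,C,D,E,H} | {F}.
Split {B,C,D,E,H} by δ(·,y) → {B,D,E,H} and {C}.
Refine {B,D,E,H} on symbol y: members go to different blocks, giving {D,E,H} and {B}.
On input x, block {D,E,H} splits into {D,H} and {E}.
Stable partition: {D,H} | {F} | {C} | {B} | {E} — 5 equivalence classes.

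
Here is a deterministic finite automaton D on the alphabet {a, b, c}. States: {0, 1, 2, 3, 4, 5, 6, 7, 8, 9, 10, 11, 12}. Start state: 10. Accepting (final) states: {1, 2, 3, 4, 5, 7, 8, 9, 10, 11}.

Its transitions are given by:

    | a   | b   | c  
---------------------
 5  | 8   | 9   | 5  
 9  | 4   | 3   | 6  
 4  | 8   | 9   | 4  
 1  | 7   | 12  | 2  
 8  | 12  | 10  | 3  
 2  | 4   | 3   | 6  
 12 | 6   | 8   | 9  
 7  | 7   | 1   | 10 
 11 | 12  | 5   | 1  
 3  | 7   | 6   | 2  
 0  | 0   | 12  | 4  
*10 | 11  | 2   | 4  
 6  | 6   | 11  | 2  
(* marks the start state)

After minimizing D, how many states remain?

6

States {0} cannot be reached from the start state, so discard them.
Initial partition by acceptance: {1,2,3,4,5,7,8,9,10,11} | {6,12}.
On input a, block {1,2,3,4,5,7,8,9,10,11} splits into {1,2,3,4,5,7,9,10} and {8,11}.
Split {1,2,3,4,5,7,9,10} by δ(·,a) → {1,2,3,7,9} and {4,5,10}.
Split {1,2,3,7,9} by δ(·,a) → {1,3,7} and {2,9}.
Split {1,3,7} by δ(·,b) → {1,3} and {7}.
Stable partition: {1,3} | {6,12} | {8,11} | {4,5,10} | {2,9} | {7} — 6 equivalence classes.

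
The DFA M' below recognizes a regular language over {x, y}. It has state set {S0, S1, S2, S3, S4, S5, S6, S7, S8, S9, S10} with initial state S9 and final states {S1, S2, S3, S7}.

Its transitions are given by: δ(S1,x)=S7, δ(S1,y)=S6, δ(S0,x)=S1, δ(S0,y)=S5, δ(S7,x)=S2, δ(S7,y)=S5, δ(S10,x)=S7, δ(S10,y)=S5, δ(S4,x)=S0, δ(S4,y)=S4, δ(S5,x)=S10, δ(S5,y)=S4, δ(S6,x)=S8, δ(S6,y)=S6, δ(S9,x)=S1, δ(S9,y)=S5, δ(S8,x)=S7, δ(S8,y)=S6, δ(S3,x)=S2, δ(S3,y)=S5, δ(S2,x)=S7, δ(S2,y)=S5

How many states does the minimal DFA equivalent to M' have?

3

First remove the unreachable states {S3}; 10 states remain.
Initial partition by acceptance: {S1,S2,S7} | {S0,S4,S5,S6,S8,S9,S10}.
On input x, block {S0,S4,S5,S6,S8,S9,S10} splits into {S0,S8,S9,S10} and {S4,S5,S6}.
The partition is now stable with 3 blocks: {S1,S2,S7} | {S0,S8,S9,S10} | {S4,S5,S6}.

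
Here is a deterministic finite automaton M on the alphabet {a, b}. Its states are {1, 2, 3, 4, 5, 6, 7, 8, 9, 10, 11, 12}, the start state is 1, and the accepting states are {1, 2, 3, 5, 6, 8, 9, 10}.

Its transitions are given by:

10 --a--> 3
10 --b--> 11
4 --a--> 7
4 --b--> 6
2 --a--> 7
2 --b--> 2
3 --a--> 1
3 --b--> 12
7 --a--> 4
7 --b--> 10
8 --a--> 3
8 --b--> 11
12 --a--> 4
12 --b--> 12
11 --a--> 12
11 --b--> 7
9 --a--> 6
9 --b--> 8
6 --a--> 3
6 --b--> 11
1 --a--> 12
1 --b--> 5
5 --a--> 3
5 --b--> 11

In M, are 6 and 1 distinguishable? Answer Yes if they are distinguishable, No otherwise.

First remove the unreachable states {2,8,9}; 9 states remain.
P0 = {1,3,5,6,10} | {4,7,11,12}.
Split {1,3,5,6,10} by δ(·,a) → {3,5,6,10} and {1}.
Split {3,5,6,10} by δ(·,a) → {5,6,10} and {3}.
On input b, block {4,7,11,12} splits into {4,7} and {11,12}.
Refine {11,12} on symbol a: members go to different blocks, giving {11} and {12}.
No further refinement is possible. Final partition (6 blocks): {5,6,10} | {4,7} | {1} | {3} | {11} | {12}.
6 and 1 end up in different blocks, so they are distinguishable. For instance, the string 'a' is accepted from only 6.

Yes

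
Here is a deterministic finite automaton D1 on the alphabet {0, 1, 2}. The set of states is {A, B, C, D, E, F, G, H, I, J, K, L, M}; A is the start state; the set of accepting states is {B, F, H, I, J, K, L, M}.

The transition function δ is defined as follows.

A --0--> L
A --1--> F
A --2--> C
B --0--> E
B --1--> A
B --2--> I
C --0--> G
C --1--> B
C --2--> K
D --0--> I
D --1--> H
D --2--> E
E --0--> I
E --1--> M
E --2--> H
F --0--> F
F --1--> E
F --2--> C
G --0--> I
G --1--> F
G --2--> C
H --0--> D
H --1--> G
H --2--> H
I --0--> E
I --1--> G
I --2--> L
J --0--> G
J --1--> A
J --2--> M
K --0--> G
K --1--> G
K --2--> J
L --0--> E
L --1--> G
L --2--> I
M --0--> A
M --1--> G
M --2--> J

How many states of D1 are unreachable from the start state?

Exploring from A, all states are eventually visited, so none are unreachable.

0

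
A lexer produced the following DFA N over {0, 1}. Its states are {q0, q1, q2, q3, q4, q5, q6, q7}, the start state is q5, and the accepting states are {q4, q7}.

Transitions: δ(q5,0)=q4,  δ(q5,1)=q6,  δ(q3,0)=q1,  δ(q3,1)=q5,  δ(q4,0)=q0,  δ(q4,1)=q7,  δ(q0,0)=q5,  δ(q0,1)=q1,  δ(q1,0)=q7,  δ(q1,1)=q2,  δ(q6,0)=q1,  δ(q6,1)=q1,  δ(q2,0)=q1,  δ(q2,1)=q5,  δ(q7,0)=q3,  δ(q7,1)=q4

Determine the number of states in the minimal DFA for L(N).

3

Every state is reachable, so we keep all 8.
Initial partition by acceptance: {q4,q7} | {q0,q1,q2,q3,q5,q6}.
On input 0, block {q0,q1,q2,q3,q5,q6} splits into {q0,q2,q3,q6} and {q1,q5}.
The partition is now stable with 3 blocks: {q4,q7} | {q0,q2,q3,q6} | {q1,q5}.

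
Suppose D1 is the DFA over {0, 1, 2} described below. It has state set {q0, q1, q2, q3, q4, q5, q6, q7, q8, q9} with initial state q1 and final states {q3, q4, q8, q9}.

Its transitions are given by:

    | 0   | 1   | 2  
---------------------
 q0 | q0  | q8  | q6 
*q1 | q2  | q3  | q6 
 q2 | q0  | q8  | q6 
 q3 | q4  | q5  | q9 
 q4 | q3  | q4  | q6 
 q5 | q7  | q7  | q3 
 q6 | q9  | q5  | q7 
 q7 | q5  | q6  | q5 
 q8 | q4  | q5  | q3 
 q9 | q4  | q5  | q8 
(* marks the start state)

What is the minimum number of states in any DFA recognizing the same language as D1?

Every state is reachable, so we keep all 10.
Start with accepting vs non-accepting: {q3,q4,q8,q9} | {q0,q1,q2,q5,q6,q7}.
Split {q3,q4,q8,q9} by δ(·,1) → {q3,q8,q9} and {q4}.
Split {q0,q1,q2,q5,q6,q7} by δ(·,0) → {q0,q1,q2,q5,q7} and {q6}.
Refine {q0,q1,q2,q5,q7} on symbol 1: members go to different blocks, giving {q0,q1,q2} and {q5} and {q7}.
Stable partition: {q3,q8,q9} | {q0,q1,q2} | {q4} | {q6} | {q5} | {q7} — 6 equivalence classes.

6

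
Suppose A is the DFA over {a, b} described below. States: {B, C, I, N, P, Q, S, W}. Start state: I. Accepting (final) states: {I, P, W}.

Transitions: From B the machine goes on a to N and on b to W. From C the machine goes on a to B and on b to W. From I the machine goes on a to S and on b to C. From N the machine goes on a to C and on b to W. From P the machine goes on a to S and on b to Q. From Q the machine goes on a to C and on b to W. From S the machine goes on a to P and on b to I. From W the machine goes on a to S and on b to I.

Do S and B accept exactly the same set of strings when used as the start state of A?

All states are reachable from the start state.
P0 = {I,P,W} | {B,C,N,Q,S}.
Refine {I,P,W} on symbol b: members go to different blocks, giving {I,P} and {W}.
Split {B,C,N,Q,S} by δ(·,a) → {B,C,N,Q} and {S}.
No further refinement is possible. Final partition (4 blocks): {I,P} | {B,C,N,Q} | {W} | {S}.
S and B end up in different blocks, so they are distinguishable. For instance, the string 'a' is accepted from only S.

No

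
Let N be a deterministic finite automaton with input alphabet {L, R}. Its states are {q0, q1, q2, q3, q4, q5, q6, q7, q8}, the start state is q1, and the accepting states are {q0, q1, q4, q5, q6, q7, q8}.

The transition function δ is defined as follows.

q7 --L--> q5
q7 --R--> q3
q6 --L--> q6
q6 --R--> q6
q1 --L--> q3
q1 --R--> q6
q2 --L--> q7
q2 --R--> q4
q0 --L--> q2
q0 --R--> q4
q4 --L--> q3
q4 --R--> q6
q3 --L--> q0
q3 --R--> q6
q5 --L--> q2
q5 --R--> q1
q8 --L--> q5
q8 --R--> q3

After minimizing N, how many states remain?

First remove the unreachable states {q8}; 8 states remain.
P0 = {q0,q1,q4,q5,q6,q7} | {q2,q3}.
Split {q0,q1,q4,q5,q6,q7} by δ(·,L) → {q0,q1,q4,q5} and {q6,q7}.
On input R, block {q0,q1,q4,q5} splits into {q0,q5} and {q1,q4}.
On input L, block {q2,q3} splits into {q2} and {q3}.
On input L, block {q6,q7} splits into {q6} and {q7}.
Stable partition: {q0,q5} | {q2} | {q6} | {q1,q4} | {q3} | {q7} — 6 equivalence classes.

6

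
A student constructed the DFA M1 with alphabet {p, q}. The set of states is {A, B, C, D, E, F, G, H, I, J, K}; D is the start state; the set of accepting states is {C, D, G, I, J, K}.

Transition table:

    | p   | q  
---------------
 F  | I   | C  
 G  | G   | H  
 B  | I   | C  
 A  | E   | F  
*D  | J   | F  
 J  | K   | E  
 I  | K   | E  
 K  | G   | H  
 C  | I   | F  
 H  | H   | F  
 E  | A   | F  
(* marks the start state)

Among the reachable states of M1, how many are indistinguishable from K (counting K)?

First remove the unreachable states {B}; 10 states remain.
P0 = {C,D,G,I,J,K} | {A,E,F,H}.
Split {A,E,F,H} by δ(·,p) → {A,E,H} and {F}.
On input q, block {C,D,G,I,J,K} splits into {G,I,J,K} and {C,D}.
The partition is now stable with 4 blocks: {G,I,J,K} | {A,E,H} | {F} | {C,D}.
State K belongs to the block {G,I,J,K}, which has 4 states.

4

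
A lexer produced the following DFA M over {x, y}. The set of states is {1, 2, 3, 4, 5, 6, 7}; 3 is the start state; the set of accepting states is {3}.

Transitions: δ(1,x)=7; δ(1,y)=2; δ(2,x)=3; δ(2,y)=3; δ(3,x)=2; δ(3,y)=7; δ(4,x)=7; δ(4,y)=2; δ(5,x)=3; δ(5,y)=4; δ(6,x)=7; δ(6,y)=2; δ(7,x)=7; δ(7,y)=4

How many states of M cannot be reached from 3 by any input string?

3

Starting at 3 and following transitions, the reachable set is {2, 3, 4, 7}. That leaves 1, 5, 6 unreachable — 3 in total.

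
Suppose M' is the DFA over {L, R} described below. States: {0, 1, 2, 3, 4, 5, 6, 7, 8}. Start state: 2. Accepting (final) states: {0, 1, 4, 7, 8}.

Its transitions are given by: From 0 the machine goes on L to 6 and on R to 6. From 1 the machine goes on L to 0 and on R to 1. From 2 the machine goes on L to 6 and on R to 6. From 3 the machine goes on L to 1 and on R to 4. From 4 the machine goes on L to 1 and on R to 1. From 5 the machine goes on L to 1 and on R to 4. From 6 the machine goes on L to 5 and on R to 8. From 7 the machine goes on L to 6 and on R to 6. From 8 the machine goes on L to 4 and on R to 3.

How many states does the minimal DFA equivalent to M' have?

7

Reachable states from the start: {0,1,2,3,4,5,6,8}. Unreachable: {7} — drop them.
Start with accepting vs non-accepting: {0,1,4,8} | {2,3,5,6}.
Split {0,1,4,8} by δ(·,L) → {1,4,8} and {0}.
Refine {1,4,8} on symbol L: members go to different blocks, giving {4,8} and {1}.
Split {4,8} by δ(·,L) → {4} and {8}.
Split {2,3,5,6} by δ(·,L) → {2,6} and {3,5}.
On input L, block {2,6} splits into {2} and {6}.
No further refinement is possible. Final partition (7 blocks): {4} | {2} | {0} | {1} | {8} | {3,5} | {6}.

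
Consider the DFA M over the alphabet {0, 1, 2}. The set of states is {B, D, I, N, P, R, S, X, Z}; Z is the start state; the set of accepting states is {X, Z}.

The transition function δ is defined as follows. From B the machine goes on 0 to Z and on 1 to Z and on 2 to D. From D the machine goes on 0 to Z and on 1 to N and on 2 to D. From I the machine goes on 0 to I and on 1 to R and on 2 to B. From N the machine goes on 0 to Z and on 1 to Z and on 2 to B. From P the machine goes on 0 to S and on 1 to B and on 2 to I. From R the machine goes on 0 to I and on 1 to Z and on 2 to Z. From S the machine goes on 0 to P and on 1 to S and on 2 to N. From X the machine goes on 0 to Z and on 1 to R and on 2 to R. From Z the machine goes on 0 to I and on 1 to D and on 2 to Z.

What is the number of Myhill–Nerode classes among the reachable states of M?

First remove the unreachable states {P,S,X}; 6 states remain.
Initial partition by acceptance: {Z} | {B,D,I,N,R}.
Split {B,D,I,N,R} by δ(·,0) → {B,D,N} and {I,R}.
On input 1, block {B,D,N} splits into {B,N} and {D}.
Refine {B,N} on symbol 2: members go to different blocks, giving {N} and {B}.
Refine {I,R} on symbol 1: members go to different blocks, giving {R} and {I}.
No further refinement is possible. Final partition (6 blocks): {Z} | {N} | {R} | {D} | {B} | {I}.

6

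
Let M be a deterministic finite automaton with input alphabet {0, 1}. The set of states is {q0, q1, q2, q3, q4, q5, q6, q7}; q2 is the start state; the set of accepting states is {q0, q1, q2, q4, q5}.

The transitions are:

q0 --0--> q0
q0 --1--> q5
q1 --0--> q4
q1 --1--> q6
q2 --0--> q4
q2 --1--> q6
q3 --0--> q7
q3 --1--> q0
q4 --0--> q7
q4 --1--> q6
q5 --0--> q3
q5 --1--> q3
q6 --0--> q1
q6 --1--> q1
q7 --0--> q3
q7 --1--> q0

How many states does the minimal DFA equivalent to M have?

6

All states are reachable from the start state.
P0 = {q0,q1,q2,q4,q5} | {q3,q6,q7}.
Split {q0,q1,q2,q4,q5} by δ(·,0) → {q0,q1,q2} and {q4,q5}.
Split {q0,q1,q2} by δ(·,0) → {q1,q2} and {q0}.
Refine {q3,q6,q7} on symbol 0: members go to different blocks, giving {q3,q7} and {q6}.
On input 1, block {q4,q5} splits into {q4} and {q5}.
Stable partition: {q1,q2} | {q3,q7} | {q4} | {q0} | {q6} | {q5} — 6 equivalence classes.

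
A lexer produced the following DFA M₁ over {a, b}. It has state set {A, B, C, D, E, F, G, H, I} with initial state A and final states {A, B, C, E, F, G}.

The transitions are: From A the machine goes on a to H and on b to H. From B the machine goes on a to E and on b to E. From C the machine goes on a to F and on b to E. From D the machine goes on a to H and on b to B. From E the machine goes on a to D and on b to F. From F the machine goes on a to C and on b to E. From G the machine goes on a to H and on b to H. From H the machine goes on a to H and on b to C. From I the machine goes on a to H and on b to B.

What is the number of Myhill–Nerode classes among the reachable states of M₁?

Reachable states from the start: {A,B,C,D,E,F,H}. Unreachable: {G,I} — drop them.
Initial partition by acceptance: {A,B,C,E,F} | {D,H}.
Split {A,B,C,E,F} by δ(·,a) → {B,C,F} and {A,E}.
On input a, block {B,C,F} splits into {C,F} and {B}.
On input b, block {D,H} splits into {D} and {H}.
Refine {A,E} on symbol a: members go to different blocks, giving {A} and {E}.
Stable partition: {C,F} | {D} | {A} | {B} | {H} | {E} — 6 equivalence classes.

6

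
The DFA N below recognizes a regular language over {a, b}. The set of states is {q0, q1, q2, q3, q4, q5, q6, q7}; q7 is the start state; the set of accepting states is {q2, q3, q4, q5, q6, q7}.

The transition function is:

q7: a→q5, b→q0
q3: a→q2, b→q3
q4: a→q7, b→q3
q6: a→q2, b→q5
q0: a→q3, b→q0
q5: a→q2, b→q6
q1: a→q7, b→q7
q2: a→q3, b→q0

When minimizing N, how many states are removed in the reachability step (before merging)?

2

No path from q7 leads to q1, q4; the other 6 states are all reachable.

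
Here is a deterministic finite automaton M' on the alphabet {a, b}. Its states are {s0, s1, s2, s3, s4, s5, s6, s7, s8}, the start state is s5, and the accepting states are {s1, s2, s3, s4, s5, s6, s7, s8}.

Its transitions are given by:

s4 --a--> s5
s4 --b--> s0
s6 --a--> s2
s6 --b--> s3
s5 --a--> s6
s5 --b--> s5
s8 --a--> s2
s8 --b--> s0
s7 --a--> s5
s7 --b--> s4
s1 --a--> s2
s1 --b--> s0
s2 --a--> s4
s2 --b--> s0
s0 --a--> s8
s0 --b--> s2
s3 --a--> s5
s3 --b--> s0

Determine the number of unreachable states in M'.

BFS from s5 reaches {s0, s2, s3, s4, s5, s6, s8}; the 2 state(s) s1, s7 are never visited.

2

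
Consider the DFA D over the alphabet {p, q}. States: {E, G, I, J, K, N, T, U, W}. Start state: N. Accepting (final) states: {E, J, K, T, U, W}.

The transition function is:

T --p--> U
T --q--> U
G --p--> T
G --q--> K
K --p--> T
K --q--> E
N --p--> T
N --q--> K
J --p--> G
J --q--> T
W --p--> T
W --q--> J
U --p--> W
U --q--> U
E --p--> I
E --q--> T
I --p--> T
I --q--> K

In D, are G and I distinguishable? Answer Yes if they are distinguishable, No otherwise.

Initial partition by acceptance: {E,J,K,T,U,W} | {G,I,N}.
Split {E,J,K,T,U,W} by δ(·,p) → {K,T,U,W} and {E,J}.
Split {K,T,U,W} by δ(·,q) → {K,W} and {T,U}.
Refine {T,U} on symbol p: members go to different blocks, giving {U} and {T}.
The partition is now stable with 5 blocks: {K,W} | {G,I,N} | {E,J} | {U} | {T}.
G and I lie in the same block of the stable partition, so they are equivalent — no string distinguishes them.

No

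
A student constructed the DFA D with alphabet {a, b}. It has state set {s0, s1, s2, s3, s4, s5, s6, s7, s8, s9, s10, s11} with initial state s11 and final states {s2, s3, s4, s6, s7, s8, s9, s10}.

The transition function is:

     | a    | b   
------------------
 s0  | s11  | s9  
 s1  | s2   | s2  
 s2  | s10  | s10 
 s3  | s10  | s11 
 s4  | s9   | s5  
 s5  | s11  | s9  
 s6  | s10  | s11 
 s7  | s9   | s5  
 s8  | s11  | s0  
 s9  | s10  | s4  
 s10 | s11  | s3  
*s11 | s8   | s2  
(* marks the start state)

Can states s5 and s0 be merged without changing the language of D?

Yes

First remove the unreachable states {s1,s6,s7}; 9 states remain.
Start with accepting vs non-accepting: {s2,s3,s4,s8,s9,s10} | {s0,s5,s11}.
Split {s2,s3,s4,s8,s9,s10} by δ(·,a) → {s2,s3,s4,s9} and {s8,s10}.
Split {s2,s3,s4,s9} by δ(·,a) → {s2,s3,s9} and {s4}.
Split {s2,s3,s9} by δ(·,b) → {s2} and {s3} and {s9}.
Split {s0,s5,s11} by δ(·,a) → {s0,s5} and {s11}.
On input b, block {s8,s10} splits into {s8} and {s10}.
Stable partition: {s2} | {s0,s5} | {s8} | {s4} | {s3} | {s9} | {s11} | {s10} — 8 equivalence classes.
s5 and s0 lie in the same block of the stable partition, so they are equivalent — no string distinguishes them.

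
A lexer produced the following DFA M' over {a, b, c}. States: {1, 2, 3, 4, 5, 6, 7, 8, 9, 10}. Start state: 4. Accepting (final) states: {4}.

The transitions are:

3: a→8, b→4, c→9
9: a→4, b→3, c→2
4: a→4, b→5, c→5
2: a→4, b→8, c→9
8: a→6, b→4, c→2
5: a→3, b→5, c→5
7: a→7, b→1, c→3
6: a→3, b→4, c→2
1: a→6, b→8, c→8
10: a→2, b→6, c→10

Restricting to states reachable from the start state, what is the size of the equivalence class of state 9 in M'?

States {1,7,10} cannot be reached from the start state, so discard them.
Start with accepting vs non-accepting: {4} | {2,3,5,6,8,9}.
Refine {2,3,5,6,8,9} on symbol a: members go to different blocks, giving {3,5,6,8} and {2,9}.
On input b, block {3,5,6,8} splits into {3,6,8} and {5}.
Stable partition: {4} | {3,6,8} | {2,9} | {5} — 4 equivalence classes.
The equivalence class containing 9 is {2,9}, of size 2.

2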